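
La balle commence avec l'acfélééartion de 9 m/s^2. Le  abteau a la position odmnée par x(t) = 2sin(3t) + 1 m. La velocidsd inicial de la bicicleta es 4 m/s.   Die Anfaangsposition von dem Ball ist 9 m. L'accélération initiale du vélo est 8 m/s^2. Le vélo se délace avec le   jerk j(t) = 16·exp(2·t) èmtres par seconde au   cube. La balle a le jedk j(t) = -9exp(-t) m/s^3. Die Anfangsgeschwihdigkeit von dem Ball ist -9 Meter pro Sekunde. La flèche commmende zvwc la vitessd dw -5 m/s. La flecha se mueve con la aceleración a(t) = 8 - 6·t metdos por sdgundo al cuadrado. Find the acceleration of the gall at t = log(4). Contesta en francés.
Pour résoudre ceci, nous devons prendre 1 intégrale de notre équation du jerk j(t) = -9·exp(-t). La primitive du jerk, avec a(0) = 9, donne l'accélération: a(t) = 9·exp(-t). En utilisant a(t) = 9·exp(-t) et en substituant t = log(4), nous trouvons a = 9/4.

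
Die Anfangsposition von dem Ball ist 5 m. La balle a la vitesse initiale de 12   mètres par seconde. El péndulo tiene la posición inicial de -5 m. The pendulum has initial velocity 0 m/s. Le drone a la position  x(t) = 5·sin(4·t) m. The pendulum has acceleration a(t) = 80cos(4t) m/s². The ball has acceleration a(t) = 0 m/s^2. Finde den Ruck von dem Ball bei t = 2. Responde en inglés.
To solve this, we need to take 1 derivative of our acceleration equation a(t) = 0. The derivative of acceleration gives jerk: j(t) = 0. Using j(t) = 0 and substituting t = 2, we find j = 0.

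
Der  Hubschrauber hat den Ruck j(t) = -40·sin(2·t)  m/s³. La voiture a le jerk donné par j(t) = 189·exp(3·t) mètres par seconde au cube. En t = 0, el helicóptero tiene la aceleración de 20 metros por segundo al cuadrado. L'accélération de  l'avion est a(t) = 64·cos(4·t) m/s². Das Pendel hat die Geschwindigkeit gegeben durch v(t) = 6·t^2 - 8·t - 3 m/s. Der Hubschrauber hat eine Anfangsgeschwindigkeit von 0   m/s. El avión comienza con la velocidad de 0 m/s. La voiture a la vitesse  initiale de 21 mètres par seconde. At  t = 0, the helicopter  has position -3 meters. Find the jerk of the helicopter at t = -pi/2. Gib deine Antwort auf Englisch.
We have jerk j(t) = -40·sin(2·t). Substituting t = -pi/2: j(-pi/2) = 0.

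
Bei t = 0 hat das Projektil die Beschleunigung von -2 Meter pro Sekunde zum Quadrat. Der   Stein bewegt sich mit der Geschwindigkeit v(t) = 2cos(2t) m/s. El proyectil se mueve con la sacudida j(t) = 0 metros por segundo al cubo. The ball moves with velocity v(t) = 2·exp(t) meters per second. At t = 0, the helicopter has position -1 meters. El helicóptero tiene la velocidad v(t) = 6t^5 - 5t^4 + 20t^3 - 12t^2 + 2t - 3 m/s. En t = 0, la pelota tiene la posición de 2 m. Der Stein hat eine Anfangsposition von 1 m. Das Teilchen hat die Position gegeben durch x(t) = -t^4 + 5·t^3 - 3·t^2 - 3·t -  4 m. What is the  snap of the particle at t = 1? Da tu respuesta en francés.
Nous devons dériver notre équation de la position x(t) = -t^4 + 5·t^3 - 3·t^2 - 3·t - 4 4 fois. En dérivant la position, nous obtenons la vitesse: v(t) = -4·t^3 + 15·t^2 - 6·t - 3. La dérivée de la vitesse donne l'accélération: a(t) = -12·t^2 + 30·t - 6. La dérivée de l'accélération donne le jerk: j(t) = 30 - 24·t. La dérivée du jerk donne le snap: s(t) = -24. En utilisant s(t) = -24 et en substituant t = 1, nous trouvons s = -24.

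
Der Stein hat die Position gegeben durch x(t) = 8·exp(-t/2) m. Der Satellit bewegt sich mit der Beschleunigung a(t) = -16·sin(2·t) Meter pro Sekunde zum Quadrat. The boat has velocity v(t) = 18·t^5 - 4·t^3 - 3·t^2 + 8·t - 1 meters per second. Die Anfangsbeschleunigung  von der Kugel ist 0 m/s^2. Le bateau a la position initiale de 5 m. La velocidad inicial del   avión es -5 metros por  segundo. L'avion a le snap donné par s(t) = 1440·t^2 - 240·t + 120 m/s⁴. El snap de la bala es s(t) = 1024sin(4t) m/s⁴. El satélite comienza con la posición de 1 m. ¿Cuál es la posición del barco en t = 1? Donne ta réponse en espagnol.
Partiendo de la velocidad v(t) = 18·t^5 - 4·t^3 - 3·t^2 + 8·t - 1, tomamos 1 integral. Tomando ∫v(t)dt y aplicando x(0) = 5, encontramos x(t) = 3·t^6 - t^4 - t^3 + 4·t^2 - t + 5. Usando x(t) = 3·t^6 - t^4 - t^3 + 4·t^2 - t + 5 y sustituyendo t = 1, encontramos x = 9.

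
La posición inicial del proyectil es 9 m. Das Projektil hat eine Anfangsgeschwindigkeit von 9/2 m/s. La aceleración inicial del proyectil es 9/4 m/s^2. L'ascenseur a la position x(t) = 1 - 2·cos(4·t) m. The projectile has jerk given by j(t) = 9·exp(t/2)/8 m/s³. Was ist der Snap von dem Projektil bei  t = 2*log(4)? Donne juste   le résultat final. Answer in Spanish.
El snap en t = 2*log(4) es s = 9/4.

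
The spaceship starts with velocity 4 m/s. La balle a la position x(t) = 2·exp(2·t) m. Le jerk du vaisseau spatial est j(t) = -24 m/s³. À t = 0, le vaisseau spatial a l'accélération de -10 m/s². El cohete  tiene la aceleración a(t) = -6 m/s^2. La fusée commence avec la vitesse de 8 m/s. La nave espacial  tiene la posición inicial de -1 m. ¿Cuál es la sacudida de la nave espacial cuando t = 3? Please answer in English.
We have jerk j(t) = -24. Substituting t = 3: j(3) = -24.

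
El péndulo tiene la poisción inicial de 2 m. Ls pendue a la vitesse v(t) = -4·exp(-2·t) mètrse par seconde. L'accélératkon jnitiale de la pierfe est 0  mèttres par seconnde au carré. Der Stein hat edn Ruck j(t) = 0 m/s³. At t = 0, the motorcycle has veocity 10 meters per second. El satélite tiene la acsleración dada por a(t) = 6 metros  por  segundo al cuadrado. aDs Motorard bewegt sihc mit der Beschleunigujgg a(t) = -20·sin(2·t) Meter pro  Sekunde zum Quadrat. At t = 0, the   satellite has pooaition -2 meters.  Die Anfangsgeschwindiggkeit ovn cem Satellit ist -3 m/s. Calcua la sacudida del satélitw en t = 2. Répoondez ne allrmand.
Wir müssen unsere Gleichung für die Beschleunigung a(t) = 6 1-mal ableiten. Durch Ableiten von der Beschleunigung erhalten wir den Ruck: j(t) = 0. Aus der Gleichung für den Ruck j(t) = 0, setzen wir t = 2 ein und erhalten j = 0.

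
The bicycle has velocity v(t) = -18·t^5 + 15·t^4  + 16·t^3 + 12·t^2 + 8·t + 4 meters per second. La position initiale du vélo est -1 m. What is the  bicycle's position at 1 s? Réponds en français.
Pour résoudre ceci, nous devons prendre 1 intégrale de notre équation de la vitesse v(t) = -18·t^5 + 15·t^4 + 16·t^3 + 12·t^2 + 8·t + 4. En prenant ∫v(t)dt et en appliquant x(0) = -1, nous trouvons x(t) = -3·t^6 + 3·t^5 + 4·t^4 + 4·t^3 + 4·t^2 + 4·t - 1. Nous avons la position x(t) = -3·t^6 + 3·t^5 + 4·t^4 + 4·t^3 + 4·t^2 + 4·t - 1. En substituant t = 1: x(1) = 15.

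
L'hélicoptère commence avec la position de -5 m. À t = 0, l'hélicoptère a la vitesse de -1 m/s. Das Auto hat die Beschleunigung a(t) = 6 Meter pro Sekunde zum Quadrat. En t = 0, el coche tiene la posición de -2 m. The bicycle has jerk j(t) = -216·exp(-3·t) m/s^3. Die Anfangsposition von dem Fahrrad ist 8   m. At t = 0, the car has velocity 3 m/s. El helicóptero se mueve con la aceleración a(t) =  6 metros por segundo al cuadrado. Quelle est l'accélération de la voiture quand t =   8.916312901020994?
Nous avons l'accélération a(t) = 6. En substituant t = 8.916312901020994: a(8.916312901020994) = 6.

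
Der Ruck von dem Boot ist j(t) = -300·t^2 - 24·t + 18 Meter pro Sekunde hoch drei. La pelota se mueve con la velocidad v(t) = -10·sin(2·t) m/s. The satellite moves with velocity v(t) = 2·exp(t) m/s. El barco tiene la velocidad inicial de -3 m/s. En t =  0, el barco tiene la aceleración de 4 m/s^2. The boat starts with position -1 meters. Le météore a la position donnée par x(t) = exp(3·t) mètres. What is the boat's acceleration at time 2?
To find the answer, we compute 1 antiderivative of j(t) = -300·t^2 - 24·t + 18. The integral of jerk, with a(0) = 4, gives acceleration: a(t) = -100·t^3 - 12·t^2 + 18·t + 4. Using a(t) = -100·t^3 - 12·t^2 + 18·t + 4 and substituting t = 2, we find a = -808.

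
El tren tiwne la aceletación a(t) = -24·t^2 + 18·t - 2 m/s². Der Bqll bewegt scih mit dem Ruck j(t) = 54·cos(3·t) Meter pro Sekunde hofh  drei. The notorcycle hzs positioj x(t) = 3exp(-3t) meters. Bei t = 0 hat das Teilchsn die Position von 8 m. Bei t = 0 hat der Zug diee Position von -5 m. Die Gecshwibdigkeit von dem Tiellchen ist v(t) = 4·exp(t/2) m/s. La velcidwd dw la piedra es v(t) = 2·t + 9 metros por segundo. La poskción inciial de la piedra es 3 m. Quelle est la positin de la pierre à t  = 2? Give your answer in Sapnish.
Para resolver esto, necesitamos tomar 1 integral de nuestra ecuación de la velocidad v(t) = 2·t + 9. La integral de la velocidad es la posición. Usando x(0) = 3, obtenemos x(t) = t^2 + 9·t + 3. Usando x(t) = t^2 + 9·t + 3 y sustituyendo t = 2, encontramos x = 25.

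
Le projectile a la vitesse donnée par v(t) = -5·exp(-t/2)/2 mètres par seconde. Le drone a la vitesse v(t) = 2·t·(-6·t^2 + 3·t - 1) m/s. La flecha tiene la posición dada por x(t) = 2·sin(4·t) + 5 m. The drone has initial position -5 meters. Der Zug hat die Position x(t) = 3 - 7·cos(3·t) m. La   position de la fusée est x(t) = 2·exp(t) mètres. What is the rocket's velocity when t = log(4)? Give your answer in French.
En partant de la position x(t) = 2·exp(t), nous prenons 1 dérivée. En prenant d/dt de x(t), nous trouvons v(t) = 2·exp(t). De l'équation de la vitesse v(t) = 2·exp(t), nous substituons t = log(4) pour obtenir v = 8.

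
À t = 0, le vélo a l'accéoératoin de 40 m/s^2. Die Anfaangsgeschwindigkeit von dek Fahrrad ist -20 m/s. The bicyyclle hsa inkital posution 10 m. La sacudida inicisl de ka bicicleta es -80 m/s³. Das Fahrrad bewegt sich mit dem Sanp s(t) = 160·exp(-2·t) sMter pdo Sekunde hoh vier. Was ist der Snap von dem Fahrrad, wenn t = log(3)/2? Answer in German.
Mit s(t) = 160·exp(-2·t) und Einsetzen von t = log(3)/2, finden wir s = 160/3.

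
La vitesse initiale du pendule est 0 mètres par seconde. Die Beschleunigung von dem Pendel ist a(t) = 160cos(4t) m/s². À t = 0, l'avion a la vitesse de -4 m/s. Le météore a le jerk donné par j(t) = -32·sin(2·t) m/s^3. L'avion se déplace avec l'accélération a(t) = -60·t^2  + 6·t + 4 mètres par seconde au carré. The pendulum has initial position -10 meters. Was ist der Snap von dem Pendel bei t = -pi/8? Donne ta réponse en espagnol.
Debemos derivar nuestra ecuación de la aceleración a(t) = 160·cos(4·t) 2 veces. Tomando d/dt de a(t), encontramos j(t) = -640·sin(4·t). La derivada de la sacudida da el snap: s(t) = -2560·cos(4·t). Tenemos el snap s(t) = -2560·cos(4·t). Sustituyendo t = -pi/8: s(-pi/8) = 0.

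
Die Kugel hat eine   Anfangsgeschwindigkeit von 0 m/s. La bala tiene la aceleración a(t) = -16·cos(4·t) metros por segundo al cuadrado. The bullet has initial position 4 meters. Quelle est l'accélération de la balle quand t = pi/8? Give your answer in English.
We have acceleration a(t) = -16·cos(4·t). Substituting t = pi/8: a(pi/8) = 0.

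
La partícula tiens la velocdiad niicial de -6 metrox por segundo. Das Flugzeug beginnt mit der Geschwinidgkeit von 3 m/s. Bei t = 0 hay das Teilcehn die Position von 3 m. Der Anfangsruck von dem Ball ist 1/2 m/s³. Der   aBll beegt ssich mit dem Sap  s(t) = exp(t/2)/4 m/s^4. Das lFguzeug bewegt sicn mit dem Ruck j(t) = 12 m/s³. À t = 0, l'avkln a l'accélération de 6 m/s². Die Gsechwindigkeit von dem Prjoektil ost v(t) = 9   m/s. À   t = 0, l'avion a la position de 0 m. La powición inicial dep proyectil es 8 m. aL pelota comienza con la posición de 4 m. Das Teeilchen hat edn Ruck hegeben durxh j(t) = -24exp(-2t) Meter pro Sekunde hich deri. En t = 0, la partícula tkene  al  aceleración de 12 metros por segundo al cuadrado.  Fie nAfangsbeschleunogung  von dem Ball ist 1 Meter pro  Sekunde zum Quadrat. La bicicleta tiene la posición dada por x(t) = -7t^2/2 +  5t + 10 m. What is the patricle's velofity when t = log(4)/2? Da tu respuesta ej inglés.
To find the answer, we compute 2 integrals of j(t) = -24·exp(-2·t). Taking ∫j(t)dt and applying a(0) = 12, we find a(t) = 12·exp(-2·t). The antiderivative of acceleration is velocity. Using v(0) = -6, we get v(t) = -6·exp(-2·t). We have velocity v(t) = -6·exp(-2·t). Substituting t = log(4)/2: v(log(4)/2) = -3/2.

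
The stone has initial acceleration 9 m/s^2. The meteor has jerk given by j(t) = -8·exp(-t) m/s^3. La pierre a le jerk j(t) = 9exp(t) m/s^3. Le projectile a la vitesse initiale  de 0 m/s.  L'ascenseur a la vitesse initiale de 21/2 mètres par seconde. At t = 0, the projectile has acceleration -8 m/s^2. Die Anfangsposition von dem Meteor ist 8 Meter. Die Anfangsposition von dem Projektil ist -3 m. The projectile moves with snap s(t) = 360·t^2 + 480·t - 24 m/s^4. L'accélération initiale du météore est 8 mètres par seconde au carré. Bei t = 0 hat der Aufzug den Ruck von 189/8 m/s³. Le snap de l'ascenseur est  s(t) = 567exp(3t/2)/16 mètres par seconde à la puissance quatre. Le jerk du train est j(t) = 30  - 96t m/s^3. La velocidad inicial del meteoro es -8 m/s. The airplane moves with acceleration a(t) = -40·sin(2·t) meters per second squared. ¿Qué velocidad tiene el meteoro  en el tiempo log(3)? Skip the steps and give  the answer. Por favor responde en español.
En t = log(3), v = -8/3.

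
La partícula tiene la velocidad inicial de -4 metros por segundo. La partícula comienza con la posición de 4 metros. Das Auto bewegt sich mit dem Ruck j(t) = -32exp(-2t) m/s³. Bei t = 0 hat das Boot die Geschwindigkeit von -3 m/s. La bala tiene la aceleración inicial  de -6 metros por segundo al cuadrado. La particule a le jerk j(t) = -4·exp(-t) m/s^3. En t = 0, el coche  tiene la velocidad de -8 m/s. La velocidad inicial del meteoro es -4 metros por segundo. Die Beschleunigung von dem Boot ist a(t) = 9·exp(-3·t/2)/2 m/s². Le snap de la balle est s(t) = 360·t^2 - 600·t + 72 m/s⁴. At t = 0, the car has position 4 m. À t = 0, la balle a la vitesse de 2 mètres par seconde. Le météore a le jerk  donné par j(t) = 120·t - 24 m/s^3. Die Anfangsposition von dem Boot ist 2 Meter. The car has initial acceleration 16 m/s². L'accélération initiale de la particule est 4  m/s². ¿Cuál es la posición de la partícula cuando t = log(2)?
Debemos encontrar la antiderivada de nuestra ecuación de la sacudida j(t) = -4·exp(-t) 3 veces. La antiderivada de la sacudida, con a(0) = 4, da la aceleración: a(t) = 4·exp(-t). La integral de la aceleración, con v(0) = -4, da la velocidad: v(t) = -4·exp(-t). La antiderivada de la velocidad es la posición. Usando x(0) = 4, obtenemos x(t) = 4·exp(-t). Tenemos la posición x(t) = 4·exp(-t). Sustituyendo t = log(2): x(log(2)) = 2.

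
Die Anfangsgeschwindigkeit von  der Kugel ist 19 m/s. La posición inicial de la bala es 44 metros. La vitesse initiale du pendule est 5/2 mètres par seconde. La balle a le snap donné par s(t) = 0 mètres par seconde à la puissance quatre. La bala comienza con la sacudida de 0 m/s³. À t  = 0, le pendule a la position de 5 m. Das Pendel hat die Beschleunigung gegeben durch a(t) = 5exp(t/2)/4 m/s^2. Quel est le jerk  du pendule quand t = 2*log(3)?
En partant de l'accélération a(t) = 5·exp(t/2)/4, nous prenons 1 dérivée. La dérivée de l'accélération donne le jerk: j(t) = 5·exp(t/2)/8. De l'équation du jerk j(t) = 5·exp(t/2)/8, nous substituons t = 2*log(3) pour obtenir j = 15/8.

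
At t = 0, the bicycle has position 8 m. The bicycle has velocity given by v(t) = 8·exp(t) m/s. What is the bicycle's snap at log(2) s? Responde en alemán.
Ausgehend von der Geschwindigkeit v(t) = 8·exp(t), nehmen wir 3 Ableitungen. Mit d/dt von v(t) finden wir a(t) = 8·exp(t). Durch Ableiten von der Beschleunigung erhalten wir den Ruck: j(t) = 8·exp(t). Durch Ableiten von dem Ruck erhalten wir den Snap: s(t) = 8·exp(t). Mit s(t) = 8·exp(t) und Einsetzen von t = log(2), finden wir s = 16.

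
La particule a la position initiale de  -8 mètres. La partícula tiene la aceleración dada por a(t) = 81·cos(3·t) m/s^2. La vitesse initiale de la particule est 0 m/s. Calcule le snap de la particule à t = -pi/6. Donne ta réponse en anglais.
Starting from acceleration a(t) = 81·cos(3·t), we take 2 derivatives. Differentiating acceleration, we get jerk: j(t) = -243·sin(3·t). Differentiating jerk, we get snap: s(t) = -729·cos(3·t). We have snap s(t) = -729·cos(3·t). Substituting t = -pi/6: s(-pi/6) = 0.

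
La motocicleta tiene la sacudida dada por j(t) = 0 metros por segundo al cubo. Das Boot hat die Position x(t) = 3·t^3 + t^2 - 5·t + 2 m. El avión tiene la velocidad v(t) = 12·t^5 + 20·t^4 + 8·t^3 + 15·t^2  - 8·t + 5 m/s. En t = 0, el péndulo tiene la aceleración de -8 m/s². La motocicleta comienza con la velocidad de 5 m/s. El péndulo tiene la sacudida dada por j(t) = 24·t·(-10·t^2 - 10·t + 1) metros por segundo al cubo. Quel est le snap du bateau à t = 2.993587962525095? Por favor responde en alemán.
Wir müssen unsere Gleichung für die Position x(t) = 3·t^3 + t^2 - 5·t + 2 4-mal ableiten. Mit d/dt von x(t) finden wir v(t) = 9·t^2 + 2·t - 5. Mit d/dt von v(t) finden wir a(t) = 18·t + 2. Die Ableitung von der Beschleunigung ergibt den Ruck: j(t) = 18. Durch Ableiten von dem Ruck erhalten wir den Snap: s(t) = 0. Aus der Gleichung für den Snap s(t) = 0, setzen wir t = 2.993587962525095 ein und erhalten s = 0.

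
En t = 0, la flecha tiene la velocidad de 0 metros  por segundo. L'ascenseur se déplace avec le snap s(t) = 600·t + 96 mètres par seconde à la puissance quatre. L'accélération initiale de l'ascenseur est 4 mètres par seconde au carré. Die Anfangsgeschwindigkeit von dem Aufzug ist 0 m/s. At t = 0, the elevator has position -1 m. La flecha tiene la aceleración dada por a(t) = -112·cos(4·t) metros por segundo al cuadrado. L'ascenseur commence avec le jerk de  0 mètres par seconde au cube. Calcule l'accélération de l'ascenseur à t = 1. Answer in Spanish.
Para resolver esto, necesitamos tomar 2 integrales de nuestra ecuación del snap s(t) = 600·t + 96. La integral del snap, con j(0) = 0, da la sacudida: j(t) = 12·t·(25·t + 8). Integrando la sacudida y usando la condición inicial a(0) = 4, obtenemos a(t) = 100·t^3 + 48·t^2 + 4. Usando a(t) = 100·t^3 + 48·t^2 + 4 y sustituyendo t = 1, encontramos a = 152.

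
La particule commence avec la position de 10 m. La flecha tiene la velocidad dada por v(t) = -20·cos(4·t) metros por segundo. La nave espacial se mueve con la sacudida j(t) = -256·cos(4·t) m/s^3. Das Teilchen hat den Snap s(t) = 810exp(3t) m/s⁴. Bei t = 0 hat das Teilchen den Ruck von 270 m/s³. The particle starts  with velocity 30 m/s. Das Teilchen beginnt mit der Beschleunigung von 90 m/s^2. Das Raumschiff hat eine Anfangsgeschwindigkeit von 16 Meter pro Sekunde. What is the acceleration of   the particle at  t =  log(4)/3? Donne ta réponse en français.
Pour résoudre ceci, nous devons prendre 2 intégrales de notre équation du snap s(t) = 810·exp(3·t). En prenant ∫s(t)dt et en appliquant j(0) = 270, nous trouvons j(t) = 270·exp(3·t). En prenant ∫j(t)dt et en appliquant a(0) = 90, nous trouvons a(t) = 90·exp(3·t). De l'équation de l'accélération a(t) = 90·exp(3·t), nous substituons t = log(4)/3 pour obtenir a = 360.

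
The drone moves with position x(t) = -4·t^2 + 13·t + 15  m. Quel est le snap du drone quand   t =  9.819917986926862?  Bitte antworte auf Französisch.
Nous devons dériver notre équation de la position x(t) = -4·t^2 + 13·t + 15 4 fois. La dérivée de la position donne la vitesse: v(t) = 13 - 8·t. En prenant d/dt de v(t), nous trouvons a(t) = -8. En dérivant l'accélération, nous obtenons le jerk: j(t) = 0. La dérivée du jerk donne le snap: s(t) = 0. En utilisant s(t) = 0 et en substituant t = 9.819917986926862, nous trouvons s = 0.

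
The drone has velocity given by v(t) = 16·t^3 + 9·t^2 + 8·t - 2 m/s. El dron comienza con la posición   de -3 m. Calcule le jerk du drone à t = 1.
Nous devons dériver notre équation de la vitesse v(t) = 16·t^3 + 9·t^2 + 8·t - 2 2 fois. En prenant d/dt de v(t), nous trouvons a(t) = 48·t^2 + 18·t + 8. La dérivée de l'accélération donne le jerk: j(t) = 96·t + 18. Nous avons le jerk j(t) = 96·t + 18. En substituant t = 1: j(1) = 114.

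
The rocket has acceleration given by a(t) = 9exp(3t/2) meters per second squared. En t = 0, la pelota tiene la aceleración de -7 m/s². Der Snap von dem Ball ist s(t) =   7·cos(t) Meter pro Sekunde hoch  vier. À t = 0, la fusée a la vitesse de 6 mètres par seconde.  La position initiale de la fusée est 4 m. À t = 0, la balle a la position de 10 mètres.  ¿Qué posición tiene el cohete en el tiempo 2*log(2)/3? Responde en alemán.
Wir müssen unsere Gleichung für die Beschleunigung a(t) = 9·exp(3·t/2) 2-mal integrieren. Mit ∫a(t)dt und Anwendung von v(0) = 6, finden wir v(t) = 6·exp(3·t/2). Das Integral von der Geschwindigkeit ist die Position. Mit x(0) = 4 erhalten wir x(t) = 4·exp(3·t/2). Aus der Gleichung für die Position x(t) = 4·exp(3·t/2), setzen wir t = 2*log(2)/3 ein und erhalten x = 8.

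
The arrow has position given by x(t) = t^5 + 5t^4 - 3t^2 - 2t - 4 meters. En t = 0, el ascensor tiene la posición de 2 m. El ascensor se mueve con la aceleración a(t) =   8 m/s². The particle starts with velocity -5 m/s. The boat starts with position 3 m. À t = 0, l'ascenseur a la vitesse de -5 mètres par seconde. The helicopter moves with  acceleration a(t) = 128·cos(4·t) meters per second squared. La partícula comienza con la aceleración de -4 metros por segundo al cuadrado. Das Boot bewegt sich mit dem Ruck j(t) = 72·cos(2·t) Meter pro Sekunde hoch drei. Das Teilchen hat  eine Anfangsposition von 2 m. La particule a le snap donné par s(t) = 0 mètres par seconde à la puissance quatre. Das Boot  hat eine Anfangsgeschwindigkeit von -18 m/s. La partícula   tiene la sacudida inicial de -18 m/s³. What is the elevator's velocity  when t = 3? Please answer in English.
We must find the antiderivative of our acceleration equation a(t) = 8 1 time. Integrating acceleration and using the initial condition v(0) = -5, we get v(t) = 8·t - 5. From the given velocity equation v(t) = 8·t - 5, we substitute t = 3 to get v = 19.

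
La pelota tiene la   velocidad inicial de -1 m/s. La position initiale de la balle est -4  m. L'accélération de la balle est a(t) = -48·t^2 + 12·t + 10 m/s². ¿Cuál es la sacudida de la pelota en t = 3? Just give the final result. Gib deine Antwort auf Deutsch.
j(3) = -276.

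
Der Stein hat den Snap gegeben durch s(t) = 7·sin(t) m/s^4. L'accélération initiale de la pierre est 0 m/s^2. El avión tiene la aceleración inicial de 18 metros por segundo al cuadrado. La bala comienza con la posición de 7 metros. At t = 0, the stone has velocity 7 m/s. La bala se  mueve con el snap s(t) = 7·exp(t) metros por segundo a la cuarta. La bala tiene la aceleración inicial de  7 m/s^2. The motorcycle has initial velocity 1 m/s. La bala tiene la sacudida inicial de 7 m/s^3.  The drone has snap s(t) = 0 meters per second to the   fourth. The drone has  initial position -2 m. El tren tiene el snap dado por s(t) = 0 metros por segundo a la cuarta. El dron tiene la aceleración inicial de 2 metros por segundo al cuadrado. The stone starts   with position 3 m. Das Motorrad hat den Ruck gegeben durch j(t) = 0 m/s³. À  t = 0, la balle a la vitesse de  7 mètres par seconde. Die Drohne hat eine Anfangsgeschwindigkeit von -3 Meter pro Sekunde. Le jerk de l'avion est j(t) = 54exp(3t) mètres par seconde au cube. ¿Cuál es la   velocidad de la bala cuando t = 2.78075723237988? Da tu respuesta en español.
Debemos encontrar la antiderivada de nuestra ecuación del snap s(t) = 7·exp(t) 3 veces. La antiderivada del snap, con j(0) = 7, da la sacudida: j(t) = 7·exp(t). La integral de la sacudida, con a(0) = 7, da la aceleración: a(t) = 7·exp(t). La integral de la aceleración, con v(0) = 7, da la velocidad: v(t) = 7·exp(t). De la ecuación de la velocidad v(t) = 7·exp(t), sustituimos t = 2.78075723237988 para obtener v = 112.918619905829.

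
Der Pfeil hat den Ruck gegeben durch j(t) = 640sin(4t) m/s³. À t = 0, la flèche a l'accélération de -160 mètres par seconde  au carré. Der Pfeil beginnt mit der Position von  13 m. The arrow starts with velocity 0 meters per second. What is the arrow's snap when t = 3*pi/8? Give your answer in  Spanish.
Para resolver esto, necesitamos tomar 1 derivada de nuestra ecuación de la sacudida j(t) = 640·sin(4·t). Tomando d/dt de j(t), encontramos s(t) = 2560·cos(4·t). Usando s(t) = 2560·cos(4·t) y sustituyendo t = 3*pi/8, encontramos s = 0.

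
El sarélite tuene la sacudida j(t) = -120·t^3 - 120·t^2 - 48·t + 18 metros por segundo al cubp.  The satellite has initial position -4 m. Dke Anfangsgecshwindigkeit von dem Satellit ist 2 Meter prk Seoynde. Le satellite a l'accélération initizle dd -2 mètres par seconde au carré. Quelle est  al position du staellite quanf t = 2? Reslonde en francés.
Nous devons trouver la primitive de notre équation du jerk j(t) = -120·t^3 - 120·t^2 - 48·t + 18 3 fois. En intégrant le jerk et en utilisant la condition initiale a(0) = -2, nous obtenons a(t) = -30·t^4 - 40·t^3 - 24·t^2 + 18·t - 2. En intégrant l'accélération et en utilisant la condition initiale v(0) = 2, nous obtenons v(t) = -6·t^5 - 10·t^4 - 8·t^3 + 9·t^2 - 2·t + 2. En intégrant la vitesse et en utilisant la condition initiale x(0) = -4, nous obtenons x(t) = -t^6 - 2·t^5 - 2·t^4 + 3·t^3 - t^2 + 2·t - 4. Nous avons la position x(t) = -t^6 - 2·t^5 - 2·t^4 + 3·t^3 - t^2 + 2·t - 4. En substituant t = 2: x(2) = -140.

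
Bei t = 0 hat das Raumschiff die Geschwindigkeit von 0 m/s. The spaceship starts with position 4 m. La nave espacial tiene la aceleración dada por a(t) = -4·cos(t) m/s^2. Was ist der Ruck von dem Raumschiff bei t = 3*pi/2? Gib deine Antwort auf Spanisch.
Para resolver esto, necesitamos tomar 1 derivada de nuestra ecuación de la aceleración a(t) = -4·cos(t). La derivada de la aceleración da la sacudida: j(t) = 4·sin(t). Usando j(t) = 4·sin(t) y sustituyendo t = 3*pi/2, encontramos j = -4.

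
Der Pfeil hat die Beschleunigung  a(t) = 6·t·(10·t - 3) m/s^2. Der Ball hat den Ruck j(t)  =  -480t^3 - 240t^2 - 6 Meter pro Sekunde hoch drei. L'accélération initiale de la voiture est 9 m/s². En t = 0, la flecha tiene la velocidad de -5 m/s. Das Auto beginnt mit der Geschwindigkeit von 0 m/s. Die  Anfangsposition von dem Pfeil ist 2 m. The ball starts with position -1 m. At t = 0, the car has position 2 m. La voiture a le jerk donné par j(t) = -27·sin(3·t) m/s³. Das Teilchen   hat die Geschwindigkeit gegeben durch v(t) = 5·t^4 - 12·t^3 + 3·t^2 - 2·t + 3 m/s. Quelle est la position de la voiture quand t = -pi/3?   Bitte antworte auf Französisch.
Nous devons intégrer notre équation du jerk j(t) = -27·sin(3·t) 3 fois. L'intégrale du jerk est l'accélération. En utilisant a(0) = 9, nous obtenons a(t) = 9·cos(3·t). L'intégrale de l'accélération, avec v(0) = 0, donne la vitesse: v(t) = 3·sin(3·t). En intégrant la vitesse et en utilisant la condition initiale x(0) = 2, nous obtenons x(t) = 3 - cos(3·t). De l'équation de la position x(t) = 3 - cos(3·t), nous substituons t = -pi/3 pour obtenir x = 4.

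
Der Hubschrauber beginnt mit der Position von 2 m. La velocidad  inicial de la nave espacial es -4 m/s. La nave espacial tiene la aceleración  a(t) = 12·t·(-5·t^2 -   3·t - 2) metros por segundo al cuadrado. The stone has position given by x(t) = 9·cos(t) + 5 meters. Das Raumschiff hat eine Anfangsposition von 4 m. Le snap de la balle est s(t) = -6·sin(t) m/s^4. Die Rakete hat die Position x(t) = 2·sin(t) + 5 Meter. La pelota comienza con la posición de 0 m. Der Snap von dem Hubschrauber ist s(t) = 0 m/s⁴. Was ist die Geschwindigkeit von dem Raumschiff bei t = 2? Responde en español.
Necesitamos integrar nuestra ecuación de la aceleración a(t) = 12·t·(-5·t^2 - 3·t - 2) 1 vez. Tomando ∫a(t)dt y aplicando v(0) = -4, encontramos v(t) = -15·t^4 - 12·t^3 - 12·t^2 - 4. De la ecuación de la velocidad v(t) = -15·t^4 - 12·t^3 - 12·t^2 - 4, sustituimos t = 2 para obtener v = -388.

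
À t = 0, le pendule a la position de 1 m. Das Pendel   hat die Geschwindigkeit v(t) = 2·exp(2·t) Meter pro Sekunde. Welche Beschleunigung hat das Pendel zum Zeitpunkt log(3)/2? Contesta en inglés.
We must differentiate our velocity equation v(t) = 2·exp(2·t) 1 time. The derivative of velocity gives acceleration: a(t) = 4·exp(2·t). From the given acceleration equation a(t) = 4·exp(2·t), we substitute t = log(3)/2 to get a = 12.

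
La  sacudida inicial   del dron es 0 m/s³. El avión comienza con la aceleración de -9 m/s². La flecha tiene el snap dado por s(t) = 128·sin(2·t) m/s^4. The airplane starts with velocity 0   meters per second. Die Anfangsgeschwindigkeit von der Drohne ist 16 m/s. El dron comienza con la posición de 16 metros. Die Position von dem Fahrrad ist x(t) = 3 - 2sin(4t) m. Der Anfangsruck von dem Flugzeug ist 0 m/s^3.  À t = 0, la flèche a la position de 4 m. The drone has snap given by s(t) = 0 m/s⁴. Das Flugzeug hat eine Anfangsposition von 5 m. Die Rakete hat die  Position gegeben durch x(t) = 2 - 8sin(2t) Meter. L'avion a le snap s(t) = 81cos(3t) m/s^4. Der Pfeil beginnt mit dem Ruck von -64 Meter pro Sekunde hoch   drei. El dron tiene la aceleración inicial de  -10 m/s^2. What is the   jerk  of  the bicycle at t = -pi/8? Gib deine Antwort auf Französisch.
Pour résoudre ceci, nous devons prendre 3 dérivées de notre équation de la position x(t) = 3 - 2·sin(4·t). La dérivée de la position donne la vitesse: v(t) = -8·cos(4·t). La dérivée de la vitesse donne l'accélération: a(t) = 32·sin(4·t). La dérivée de l'accélération donne le jerk: j(t) = 128·cos(4·t). De l'équation du jerk j(t) = 128·cos(4·t), nous substituons t = -pi/8 pour obtenir j = 0.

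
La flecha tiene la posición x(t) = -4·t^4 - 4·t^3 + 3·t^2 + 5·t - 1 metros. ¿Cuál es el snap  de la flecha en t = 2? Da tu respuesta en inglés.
Starting from position x(t) = -4·t^4 - 4·t^3 + 3·t^2 + 5·t - 1, we take 4 derivatives. Taking d/dt of x(t), we find v(t) = -16·t^3 - 12·t^2 + 6·t + 5. Differentiating velocity, we get acceleration: a(t) = -48·t^2 - 24·t + 6. The derivative of acceleration gives jerk: j(t) = -96·t - 24. The derivative of jerk gives snap: s(t) = -96. We have snap s(t) = -96. Substituting t = 2: s(2) = -96.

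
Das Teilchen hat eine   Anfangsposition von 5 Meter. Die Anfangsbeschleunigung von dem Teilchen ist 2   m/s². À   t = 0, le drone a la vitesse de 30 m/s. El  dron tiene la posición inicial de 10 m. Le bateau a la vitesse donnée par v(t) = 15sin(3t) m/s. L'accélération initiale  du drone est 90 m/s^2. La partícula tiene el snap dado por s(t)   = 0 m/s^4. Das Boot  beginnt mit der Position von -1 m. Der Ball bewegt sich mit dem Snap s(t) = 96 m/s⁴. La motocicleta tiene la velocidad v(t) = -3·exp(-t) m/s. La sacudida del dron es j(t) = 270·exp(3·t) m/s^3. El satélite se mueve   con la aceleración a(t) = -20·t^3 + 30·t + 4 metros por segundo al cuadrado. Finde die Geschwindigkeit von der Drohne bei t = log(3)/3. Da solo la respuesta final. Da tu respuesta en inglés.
At t = log(3)/3, v = 90.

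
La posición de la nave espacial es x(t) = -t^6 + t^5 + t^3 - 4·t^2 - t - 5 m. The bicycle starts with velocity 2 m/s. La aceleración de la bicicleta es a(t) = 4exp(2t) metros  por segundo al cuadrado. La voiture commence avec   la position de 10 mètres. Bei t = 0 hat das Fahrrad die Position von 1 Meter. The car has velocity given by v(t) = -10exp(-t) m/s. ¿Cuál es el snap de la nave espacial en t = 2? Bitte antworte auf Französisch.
Nous devons dériver notre équation de la position x(t) = -t^6 + t^5 + t^3 - 4·t^2 - t - 5 4 fois. En prenant d/dt de x(t), nous trouvons v(t) = -6·t^5 + 5·t^4 + 3·t^2 - 8·t - 1. En dérivant la vitesse, nous obtenons l'accélération: a(t) = -30·t^4 + 20·t^3 + 6·t - 8. En prenant d/dt de a(t), nous trouvons j(t) = -120·t^3 + 60·t^2 + 6. En dérivant le jerk, nous obtenons le snap: s(t) = -360·t^2 + 120·t. Nous avons le snap s(t) = -360·t^2 + 120·t. En substituant t = 2: s(2) = -1200.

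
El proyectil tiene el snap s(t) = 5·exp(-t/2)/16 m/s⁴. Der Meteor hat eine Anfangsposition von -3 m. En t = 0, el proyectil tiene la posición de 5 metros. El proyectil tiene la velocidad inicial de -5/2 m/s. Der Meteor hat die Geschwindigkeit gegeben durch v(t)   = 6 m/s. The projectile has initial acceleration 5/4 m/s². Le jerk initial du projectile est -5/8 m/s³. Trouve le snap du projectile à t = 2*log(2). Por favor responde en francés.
En utilisant s(t) = 5·exp(-t/2)/16 et en substituant t = 2*log(2), nous trouvons s = 5/32.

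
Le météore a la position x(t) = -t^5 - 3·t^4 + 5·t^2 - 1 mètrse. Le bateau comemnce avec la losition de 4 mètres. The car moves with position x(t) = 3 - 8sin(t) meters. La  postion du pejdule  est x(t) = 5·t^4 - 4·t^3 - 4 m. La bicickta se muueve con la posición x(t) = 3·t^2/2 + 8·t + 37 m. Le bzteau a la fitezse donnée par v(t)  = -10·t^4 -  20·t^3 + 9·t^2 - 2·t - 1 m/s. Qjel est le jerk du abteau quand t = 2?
Pour résoudre ceci, nous devons prendre 2 dérivées de notre équation de la vitesse v(t) = -10·t^4 - 20·t^3 + 9·t^2 - 2·t - 1. En prenant d/dt de v(t), nous trouvons a(t) = -40·t^3 - 60·t^2 + 18·t - 2. La dérivée de l'accélération donne le jerk: j(t) = -120·t^2 - 120·t + 18. De l'équation du jerk j(t) = -120·t^2 - 120·t + 18, nous substituons t = 2 pour obtenir j = -702.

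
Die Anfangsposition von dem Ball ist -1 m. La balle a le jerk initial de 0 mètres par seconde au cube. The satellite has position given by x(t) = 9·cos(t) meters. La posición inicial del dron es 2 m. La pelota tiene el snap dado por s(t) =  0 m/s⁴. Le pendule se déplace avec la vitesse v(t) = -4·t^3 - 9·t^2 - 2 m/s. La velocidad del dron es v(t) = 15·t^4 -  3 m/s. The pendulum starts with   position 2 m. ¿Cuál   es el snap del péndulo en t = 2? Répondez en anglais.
We must differentiate our velocity equation v(t) = -4·t^3 - 9·t^2 - 2 3 times. Differentiating velocity, we get acceleration: a(t) = -12·t^2 - 18·t. The derivative of acceleration gives jerk: j(t) = -24·t - 18. The derivative of jerk gives snap: s(t) = -24. From the given snap equation s(t) = -24, we substitute t = 2 to get s = -24.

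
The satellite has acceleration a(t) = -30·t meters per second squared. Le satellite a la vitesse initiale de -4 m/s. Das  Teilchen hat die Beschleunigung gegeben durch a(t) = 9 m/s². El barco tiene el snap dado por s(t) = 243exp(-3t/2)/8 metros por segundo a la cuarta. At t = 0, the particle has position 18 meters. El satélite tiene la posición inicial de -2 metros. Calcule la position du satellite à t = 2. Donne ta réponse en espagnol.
Debemos encontrar la integral de nuestra ecuación de la aceleración a(t) = -30·t 2 veces. Tomando ∫a(t)dt y aplicando v(0) = -4, encontramos v(t) = -15·t^2 - 4. Tomando ∫v(t)dt y aplicando x(0) = -2, encontramos x(t) = -5·t^3 - 4·t - 2. Tenemos la posición x(t) = -5·t^3 - 4·t - 2. Sustituyendo t = 2: x(2) = -50.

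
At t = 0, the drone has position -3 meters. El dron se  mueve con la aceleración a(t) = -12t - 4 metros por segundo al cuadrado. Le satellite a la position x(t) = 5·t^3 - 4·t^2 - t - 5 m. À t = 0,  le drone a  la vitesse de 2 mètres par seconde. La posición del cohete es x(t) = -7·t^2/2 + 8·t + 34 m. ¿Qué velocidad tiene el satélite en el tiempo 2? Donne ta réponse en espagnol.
Debemos derivar nuestra ecuación de la posición x(t) = 5·t^3 - 4·t^2 - t - 5 1 vez. La derivada de la posición da la velocidad: v(t) = 15·t^2 - 8·t - 1. Usando v(t) = 15·t^2 - 8·t - 1 y sustituyendo t = 2, encontramos v = 43.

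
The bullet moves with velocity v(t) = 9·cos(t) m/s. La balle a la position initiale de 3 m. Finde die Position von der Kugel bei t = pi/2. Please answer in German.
Wir müssen die Stammfunktion unserer Gleichung für die Geschwindigkeit v(t) = 9·cos(t) 1-mal finden. Die Stammfunktion von der Geschwindigkeit ist die Position. Mit x(0) = 3 erhalten wir x(t) = 9·sin(t) + 3. Mit x(t) = 9·sin(t) + 3 und Einsetzen von t = pi/2, finden wir x = 12.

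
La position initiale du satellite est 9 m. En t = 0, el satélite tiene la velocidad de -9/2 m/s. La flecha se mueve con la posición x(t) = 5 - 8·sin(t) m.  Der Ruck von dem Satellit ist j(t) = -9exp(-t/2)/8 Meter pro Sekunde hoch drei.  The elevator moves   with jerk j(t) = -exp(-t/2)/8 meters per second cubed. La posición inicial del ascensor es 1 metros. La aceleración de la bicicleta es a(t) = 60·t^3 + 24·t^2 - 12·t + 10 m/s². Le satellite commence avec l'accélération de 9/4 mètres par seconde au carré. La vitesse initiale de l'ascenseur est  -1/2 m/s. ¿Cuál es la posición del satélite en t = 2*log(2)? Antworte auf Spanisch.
Para resolver esto, necesitamos tomar 3 integrales de nuestra ecuación de la sacudida j(t) = -9·exp(-t/2)/8. La integral de la sacudida, con a(0) = 9/4, da la aceleración: a(t) = 9·exp(-t/2)/4. La antiderivada de la aceleración es la velocidad. Usando v(0) = -9/2, obtenemos v(t) = -9·exp(-t/2)/2. La antiderivada de la velocidad, con x(0) = 9, da la posición: x(t) = 9·exp(-t/2). Usando x(t) = 9·exp(-t/2) y sustituyendo t = 2*log(2), encontramos x = 9/2.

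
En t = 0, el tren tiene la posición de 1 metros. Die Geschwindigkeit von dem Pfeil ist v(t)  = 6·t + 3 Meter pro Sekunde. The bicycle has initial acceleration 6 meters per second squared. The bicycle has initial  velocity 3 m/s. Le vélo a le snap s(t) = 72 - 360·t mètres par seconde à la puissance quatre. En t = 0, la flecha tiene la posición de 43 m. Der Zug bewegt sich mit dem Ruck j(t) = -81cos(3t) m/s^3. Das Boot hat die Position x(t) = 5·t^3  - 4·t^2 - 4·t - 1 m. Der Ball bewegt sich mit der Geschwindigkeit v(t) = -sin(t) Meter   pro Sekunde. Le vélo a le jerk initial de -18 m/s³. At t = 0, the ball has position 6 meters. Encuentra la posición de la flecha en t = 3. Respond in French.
En partant de la vitesse v(t) = 6·t + 3, nous prenons 1 intégrale. En prenant ∫v(t)dt et en appliquant x(0) = 43, nous trouvons x(t) = 3·t^2 + 3·t + 43. De l'équation de la position x(t) = 3·t^2 + 3·t + 43, nous substituons t = 3 pour obtenir x = 79.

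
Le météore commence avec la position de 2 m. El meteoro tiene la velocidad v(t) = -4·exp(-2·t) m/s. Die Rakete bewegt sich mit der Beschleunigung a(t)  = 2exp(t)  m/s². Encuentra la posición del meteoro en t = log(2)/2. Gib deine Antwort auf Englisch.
Starting from velocity v(t) = -4·exp(-2·t), we take 1 integral. Taking ∫v(t)dt and applying x(0) = 2, we find x(t) = 2·exp(-2·t). Using x(t) = 2·exp(-2·t) and substituting t = log(2)/2, we find x = 1.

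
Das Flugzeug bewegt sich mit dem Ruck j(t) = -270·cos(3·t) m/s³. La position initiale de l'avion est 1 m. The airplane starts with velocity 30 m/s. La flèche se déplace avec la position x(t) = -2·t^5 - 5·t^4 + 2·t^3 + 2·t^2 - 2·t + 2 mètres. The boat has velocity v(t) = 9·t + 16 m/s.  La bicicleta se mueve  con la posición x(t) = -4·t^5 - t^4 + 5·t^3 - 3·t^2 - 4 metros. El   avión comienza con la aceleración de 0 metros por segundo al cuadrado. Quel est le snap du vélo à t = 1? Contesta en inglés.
Starting from position x(t) = -4·t^5 - t^4 + 5·t^3 - 3·t^2 - 4, we take 4 derivatives. Differentiating position, we get velocity: v(t) = -20·t^4 - 4·t^3 + 15·t^2 - 6·t. The derivative of velocity gives acceleration: a(t) = -80·t^3 - 12·t^2 + 30·t - 6. Taking d/dt of a(t), we find j(t) = -240·t^2 - 24·t + 30. The derivative of jerk gives snap: s(t) = -480·t - 24. Using s(t) = -480·t - 24 and substituting t = 1, we find s = -504.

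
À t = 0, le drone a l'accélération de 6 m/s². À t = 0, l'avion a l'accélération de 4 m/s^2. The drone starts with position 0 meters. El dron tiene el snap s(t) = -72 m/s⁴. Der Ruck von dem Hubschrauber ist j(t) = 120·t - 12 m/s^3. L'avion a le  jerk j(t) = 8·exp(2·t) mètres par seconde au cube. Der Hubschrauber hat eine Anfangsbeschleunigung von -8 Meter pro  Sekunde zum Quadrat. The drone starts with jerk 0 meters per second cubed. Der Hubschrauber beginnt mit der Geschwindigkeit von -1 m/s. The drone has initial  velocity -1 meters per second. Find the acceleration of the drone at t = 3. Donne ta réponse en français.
Nous devons intégrer notre équation du snap s(t) = -72 2 fois. La primitive du snap, avec j(0) = 0, donne le jerk: j(t) = -72·t. En prenant ∫j(t)dt et en appliquant a(0) = 6, nous trouvons a(t) = 6 - 36·t^2. En utilisant a(t) = 6 - 36·t^2 et en substituant t = 3, nous trouvons a = -318.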